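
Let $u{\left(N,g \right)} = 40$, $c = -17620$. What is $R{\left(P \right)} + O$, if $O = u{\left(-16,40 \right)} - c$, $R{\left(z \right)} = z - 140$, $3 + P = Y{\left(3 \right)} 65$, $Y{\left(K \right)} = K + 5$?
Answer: $18037$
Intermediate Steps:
$Y{\left(K \right)} = 5 + K$
$P = 517$ ($P = -3 + \left(5 + 3\right) 65 = -3 + 8 \cdot 65 = -3 + 520 = 517$)
$R{\left(z \right)} = -140 + z$
$O = 17660$ ($O = 40 - -17620 = 40 + 17620 = 17660$)
$R{\left(P \right)} + O = \left(-140 + 517\right) + 17660 = 377 + 17660 = 18037$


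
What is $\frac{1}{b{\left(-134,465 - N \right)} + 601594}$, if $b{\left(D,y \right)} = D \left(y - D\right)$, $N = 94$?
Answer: $\frac{1}{533924} \approx 1.8729 \cdot 10^{-6}$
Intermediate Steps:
$\frac{1}{b{\left(-134,465 - N \right)} + 601594} = \frac{1}{- 134 \left(\left(465 - 94\right) - -134\right) + 601594} = \frac{1}{- 134 \left(\left(465 - 94\right) + 134\right) + 601594} = \frac{1}{- 134 \left(371 + 134\right) + 601594} = \frac{1}{\left(-134\right) 505 + 601594} = \frac{1}{-67670 + 601594} = \frac{1}{533924}$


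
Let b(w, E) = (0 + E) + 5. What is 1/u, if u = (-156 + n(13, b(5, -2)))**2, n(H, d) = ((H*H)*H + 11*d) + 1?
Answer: 1/4305625 ≈ 2.3225e-7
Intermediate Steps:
b(w, E) = 5 + E (b(w, E) = E + 5 = 5 + E)
n(H, d) = 1 + H**3 + 11*d (n(H, d) = (H**2*H + 11*d) + 1 = (H**3 + 11*d) + 1 = 1 + H**3 + 11*d)
u = 4305625 (u = (-156 + (1 + 13**3 + 11*(5 - 2)))**2 = (-156 + (1 + 2197 + 11*3))**2 = (-156 + (1 + 2197 + 33))**2 = (-156 + 2231)**2 = 2075**2 = 4305625)
1/u = 1/4305625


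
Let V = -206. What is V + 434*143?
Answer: 61856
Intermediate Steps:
V + 434*143 = -206 + 434*143 = -206 + 62062 = 61856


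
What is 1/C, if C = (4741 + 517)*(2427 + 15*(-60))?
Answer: 1/8028966 ≈ 1.2455e-7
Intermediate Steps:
C = 8028966 (C = 5258*(2427 - 900) = 5258*1527 = 8028966)
1/C = 1/8028966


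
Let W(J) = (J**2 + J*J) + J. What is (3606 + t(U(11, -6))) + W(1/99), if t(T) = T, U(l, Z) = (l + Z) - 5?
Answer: 35342507/9801 ≈ 3606.0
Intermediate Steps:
U(l, Z) = -5 + Z + l (U(l, Z) = (Z + l) - 5 = -5 + Z + l)
W(J) = J + 2*J**2 (W(J) = (J**2 + J**2) + J = 2*J**2 + J = J + 2*J**2)
(3606 + t(U(11, -6))) + W(1/99) = (3606 + (-5 - 6 + 11)) + (1 + 2/99)/99 = (3606 + 0) + (1 + 2*(1/99))/99 = 3606 + (1 + 2/99)/99 = 3606 + (1/99)*(101/99) = 3606 + 101/9801 = 35342507/9801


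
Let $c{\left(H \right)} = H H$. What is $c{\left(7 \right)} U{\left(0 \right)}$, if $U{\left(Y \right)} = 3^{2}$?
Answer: $441$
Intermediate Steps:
$U{\left(Y \right)} = 9$
$c{\left(H \right)} = H^{2}$
$c{\left(7 \right)} U{\left(0 \right)} = 7^{2} \cdot 9 = 49 \cdot 9 = 441$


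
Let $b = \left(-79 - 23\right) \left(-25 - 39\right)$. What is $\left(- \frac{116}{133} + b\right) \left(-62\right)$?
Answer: $- \frac{53822696}{133} \approx -4.0468 \cdot 10^{5}$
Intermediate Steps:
$b = 6528$ ($b = \left(-102\right) \left(-64\right) = 6528$)
$\left(- \frac{116}{133} + b\right) \left(-62\right) = \left(- \frac{116}{133} + 6528\right) \left(-62\right) = \frac{868108}{133} \left(-62\right) = - \frac{53822696}{133}$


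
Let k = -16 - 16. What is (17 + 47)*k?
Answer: -2048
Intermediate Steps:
k = -32
(17 + 47)*k = (17 + 47)*(-32) = 64*(-32) = -2048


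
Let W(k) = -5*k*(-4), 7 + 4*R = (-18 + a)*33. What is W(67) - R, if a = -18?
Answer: 6555/4 ≈ 1638.8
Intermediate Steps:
R = -1195/4 (R = -7/4 + ((-18 - 18)*33)/4 = -7/4 + (-36*33)/4 = -7/4 + (1/4)*(-1188) = -7/4 - 297 = -1195/4 ≈ -298.75)
W(k) = 20*k
W(67) - R = 20*67 - 1*(-1195/4) = 1340 + 1195/4 = 6555/4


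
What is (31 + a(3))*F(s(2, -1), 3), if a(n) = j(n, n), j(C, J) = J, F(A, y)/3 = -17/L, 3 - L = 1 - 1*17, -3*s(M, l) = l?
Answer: -1734/19 ≈ -91.263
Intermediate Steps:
s(M, l) = -l/3
L = 19 (L = 3 - (1 - 1*17) = 3 - (1 - 17) = 3 - 1*(-16) = 3 + 16 = 19)
F(A, y) = -51/19 (F(A, y) = 3*(-17/19) = -51/19)
a(n) = n
(31 + a(3))*F(s(2, -1), 3) = (31 + 3)*(-51/19) = 34*(-51/19) = -1734/19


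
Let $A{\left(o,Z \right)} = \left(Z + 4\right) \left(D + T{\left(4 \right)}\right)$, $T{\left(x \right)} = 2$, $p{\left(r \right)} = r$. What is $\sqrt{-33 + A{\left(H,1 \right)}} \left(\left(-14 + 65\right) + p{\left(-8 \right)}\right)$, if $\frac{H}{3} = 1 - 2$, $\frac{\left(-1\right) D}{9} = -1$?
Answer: $43 \sqrt{22} \approx 201.69$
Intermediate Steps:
$D = 9$ ($D = \left(-9\right) \left(-1\right) = 9$)
$H = -3$ ($H = 3 \left(1 - 2\right) = 3 \left(-1\right) = -3$)
$A{\left(o,Z \right)} = 44 + 11 Z$ ($A{\left(o,Z \right)} = \left(Z + 4\right) \left(9 + 2\right) = \left(4 + Z\right) 11 = 44 + 11 Z$)
$\sqrt{-33 + A{\left(H,1 \right)}} \left(\left(-14 + 65\right) + p{\left(-8 \right)}\right) = \sqrt{-33 + \left(44 + 11 \cdot 1\right)} \left(\left(-14 + 65\right) - 8\right) = \sqrt{-33 + \left(44 + 11\right)} \left(51 - 8\right) = \sqrt{-33 + 55} \cdot 43 = \sqrt{22} \cdot 43 = 43 \sqrt{22}$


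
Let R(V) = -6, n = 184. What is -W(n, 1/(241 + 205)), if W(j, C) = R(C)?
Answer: 6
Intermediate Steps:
W(j, C) = -6
-W(n, 1/(241 + 205)) = -1*(-6) = 6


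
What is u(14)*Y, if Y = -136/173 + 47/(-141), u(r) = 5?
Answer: -2905/519 ≈ -5.5973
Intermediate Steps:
Y = -581/519 (Y = -136*1/173 + 47*(-1/141) = -136/173 - 1/3 = -581/519 ≈ -1.1195)
u(14)*Y = 5*(-581/519) = -2905/519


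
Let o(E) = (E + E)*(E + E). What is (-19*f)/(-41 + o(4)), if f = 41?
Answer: -779/23 ≈ -33.870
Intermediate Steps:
o(E) = 4*E**2 (o(E) = (2*E)*(2*E) = 4*E**2)
(-19*f)/(-41 + o(4)) = (-19*41)/(-41 + 4*4**2) = -779/(-41 + 4*16) = -779/(-41 + 64) = -779/23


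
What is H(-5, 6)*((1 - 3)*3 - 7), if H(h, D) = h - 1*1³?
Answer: 78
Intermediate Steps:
H(h, D) = -1 + h (H(h, D) = h - 1*1 = h - 1 = -1 + h)
H(-5, 6)*((1 - 3)*3 - 7) = (-1 - 5)*((1 - 3)*3 - 7) = -6*(-2*3 - 7) = -6*(-6 - 7) = -6*(-13) = 78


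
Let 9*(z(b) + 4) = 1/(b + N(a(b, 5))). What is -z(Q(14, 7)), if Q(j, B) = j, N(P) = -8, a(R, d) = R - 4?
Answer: 215/54 ≈ 3.9815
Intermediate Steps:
a(R, d) = -4 + R
z(b) = -4 + 1/(9*(-8 + b)) (z(b) = -4 + 1/(9*(b - 8)) = -4 + 1/(9*(-8 + b)))
-z(Q(14, 7)) = -(289 - 36*14)/(9*(-8 + 14)) = -(289 - 504)/(9*6) = -(-215)/(9*6) = -1*(-215/54) = 215/54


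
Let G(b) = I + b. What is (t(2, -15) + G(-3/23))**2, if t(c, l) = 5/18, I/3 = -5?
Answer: 37810201/171396 ≈ 220.60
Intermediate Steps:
I = -15 (I = 3*(-5) = -15)
G(b) = -15 + b
t(c, l) = 5/18 (t(c, l) = 5*(1/18) = 5/18)
(t(2, -15) + G(-3/23))**2 = (5/18 + (-15 - 3/23))**2 = (5/18 - 348/23)**2 = (-6149/414)**2 = 37810201/171396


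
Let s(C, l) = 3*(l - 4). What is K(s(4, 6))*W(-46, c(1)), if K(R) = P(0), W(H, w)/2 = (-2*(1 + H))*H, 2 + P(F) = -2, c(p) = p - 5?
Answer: 33120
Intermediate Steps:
s(C, l) = -12 + 3*l (s(C, l) = 3*(-4 + l) = -12 + 3*l)
c(p) = -5 + p
P(F) = -4 (P(F) = -2 - 2 = -4)
W(H, w) = 2*H*(-2 - 2*H) (W(H, w) = 2*((-2*(1 + H))*H) = 2*((-2 - 2*H)*H) = 2*(H*(-2 - 2*H)) = 2*H*(-2 - 2*H))
K(R) = -4
K(s(4, 6))*W(-46, c(1)) = -(-16)*(-46)*(1 - 46) = -(-16)*(-46)*(-45) = -4*(-8280) = 33120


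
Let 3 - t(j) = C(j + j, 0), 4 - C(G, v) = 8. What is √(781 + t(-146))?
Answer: 2*√197 ≈ 28.071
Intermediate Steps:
C(G, v) = -4 (C(G, v) = 4 - 1*8 = 4 - 8 = -4)
t(j) = 7 (t(j) = 3 - 1*(-4) = 3 + 4 = 7)
√(781 + t(-146)) = √(781 + 7) = √788 = 2*√197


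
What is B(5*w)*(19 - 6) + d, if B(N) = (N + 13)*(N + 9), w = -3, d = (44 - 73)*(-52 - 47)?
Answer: 3027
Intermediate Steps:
d = 2871 (d = -29*(-99) = 2871)
B(N) = (9 + N)*(13 + N) (B(N) = (13 + N)*(9 + N) = (9 + N)*(13 + N))
B(5*w)*(19 - 6) + d = (117 + (5*(-3))² + 22*(5*(-3)))*(19 - 6) + 2871 = (117 + (-15)² + 22*(-15))*13 + 2871 = (117 + 225 - 330)*13 + 2871 = 12*13 + 2871 = 156 + 2871 = 3027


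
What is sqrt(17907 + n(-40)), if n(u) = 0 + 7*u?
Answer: sqrt(17627) ≈ 132.77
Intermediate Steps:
n(u) = 7*u
sqrt(17907 + n(-40)) = sqrt(17907 + 7*(-40)) = sqrt(17907 - 280) = sqrt(17627)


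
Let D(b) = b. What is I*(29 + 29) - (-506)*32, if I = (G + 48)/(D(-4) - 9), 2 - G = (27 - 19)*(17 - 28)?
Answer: 202492/13 ≈ 15576.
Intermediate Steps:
G = 90 (G = 2 - (27 - 19)*(17 - 28) = 2 - 8*(-11) = 2 - 1*(-88) = 2 + 88 = 90)
I = -138/13 (I = (90 + 48)/(-4 - 9) = 138/(-13) = 138*(-1/13) = -138/13 ≈ -10.615)
I*(29 + 29) - (-506)*32 = -138*(29 + 29)/13 - (-506)*32 = -138/13*58 - 1*(-16192) = -8004/13 + 16192 = 202492/13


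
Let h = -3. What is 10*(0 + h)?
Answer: -30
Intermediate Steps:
10*(0 + h) = 10*(0 - 3) = 10*(-3) = -30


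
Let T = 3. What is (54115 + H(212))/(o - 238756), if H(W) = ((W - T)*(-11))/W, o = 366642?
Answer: 11470081/27111832 ≈ 0.42307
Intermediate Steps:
H(W) = (33 - 11*W)/W (H(W) = ((W - 1*3)*(-11))/W = ((W - 3)*(-11))/W = ((-3 + W)*(-11))/W = (33 - 11*W)/W)
(54115 + H(212))/(o - 238756) = (54115 + (-11 + 33/212))/(366642 - 238756) = (54115 + (-11 + 33*(1/212)))/127886 = (54115 + (-11 + 33/212))*(1/127886) = (54115 - 2299/212)*(1/127886) = (11470081/212)*(1/127886) = 11470081/27111832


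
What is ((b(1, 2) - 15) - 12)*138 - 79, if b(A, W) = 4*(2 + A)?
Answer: -2149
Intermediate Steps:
b(A, W) = 8 + 4*A
((b(1, 2) - 15) - 12)*138 - 79 = (((8 + 4*1) - 15) - 12)*138 - 79 = (((8 + 4) - 15) - 12)*138 - 79 = ((12 - 15) - 12)*138 - 79 = (-3 - 12)*138 - 79 = -15*138 - 79 = -2070 - 79 = -2149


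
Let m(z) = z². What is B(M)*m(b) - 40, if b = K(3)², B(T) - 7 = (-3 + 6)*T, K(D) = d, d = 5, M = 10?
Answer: 23085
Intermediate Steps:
K(D) = 5
B(T) = 7 + 3*T (B(T) = 7 + (-3 + 6)*T = 7 + 3*T)
b = 25 (b = 5² = 25)
B(M)*m(b) - 40 = (7 + 3*10)*25² - 40 = (7 + 30)*625 - 40 = 37*625 - 40 = 23125 - 40 = 23085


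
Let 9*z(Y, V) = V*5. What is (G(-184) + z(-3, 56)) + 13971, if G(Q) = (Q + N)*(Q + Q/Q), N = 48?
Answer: 350011/9 ≈ 38890.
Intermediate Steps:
z(Y, V) = 5*V/9 (z(Y, V) = (V*5)/9 = (5*V)/9 = 5*V/9)
G(Q) = (1 + Q)*(48 + Q) (G(Q) = (Q + 48)*(Q + Q/Q) = (48 + Q)*(Q + 1) = (48 + Q)*(1 + Q) = (1 + Q)*(48 + Q))
(G(-184) + z(-3, 56)) + 13971 = ((48 + (-184)² + 49*(-184)) + (5/9)*56) + 13971 = ((48 + 33856 - 9016) + 280/9) + 13971 = (24888 + 280/9) + 13971 = 224272/9 + 13971 = 350011/9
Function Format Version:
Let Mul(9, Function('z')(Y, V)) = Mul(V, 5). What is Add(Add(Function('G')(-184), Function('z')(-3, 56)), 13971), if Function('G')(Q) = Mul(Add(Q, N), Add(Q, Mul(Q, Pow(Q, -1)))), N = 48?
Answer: Rational(350011, 9) ≈ 38890.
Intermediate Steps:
Function('z')(Y, V) = Mul(Rational(5, 9), V) (Function('z')(Y, V) = Mul(Rational(1, 9), Mul(V, 5)) = Mul(Rational(1, 9), Mul(5, V)) = Mul(Rational(5, 9), V))
Function('G')(Q) = Mul(Add(1, Q), Add(48, Q)) (Function('G')(Q) = Mul(Add(Q, 48), Add(Q, Mul(Q, Pow(Q, -1)))) = Mul(Add(48, Q), Add(Q, 1)) = Mul(Add(48, Q), Add(1, Q)) = Mul(Add(1, Q), Add(48, Q)))
Add(Add(Function('G')(-184), Function('z')(-3, 56)), 13971) = Add(Add(Add(48, Pow(-184, 2), Mul(49, -184)), Mul(Rational(5, 9), 56)), 13971) = Add(Add(Add(48, 33856, -9016), Rational(280, 9)), 13971) = Add(Add(24888, Rational(280, 9)), 13971) = Add(Rational(224272, 9), 13971) = Rational(350011, 9)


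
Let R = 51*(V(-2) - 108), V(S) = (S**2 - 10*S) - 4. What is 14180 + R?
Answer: 9692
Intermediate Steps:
V(S) = -4 + S**2 - 10*S
R = -4488 (R = 51*((-4 + (-2)**2 - 10*(-2)) - 108) = 51*((-4 + 4 + 20) - 108) = 51*(20 - 108) = 51*(-88) = -4488)
14180 + R = 14180 - 4488 = 9692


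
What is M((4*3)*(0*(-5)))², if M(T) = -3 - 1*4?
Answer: 49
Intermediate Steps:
M(T) = -7 (M(T) = -3 - 4 = -7)
M((4*3)*(0*(-5)))² = (-7)² = 49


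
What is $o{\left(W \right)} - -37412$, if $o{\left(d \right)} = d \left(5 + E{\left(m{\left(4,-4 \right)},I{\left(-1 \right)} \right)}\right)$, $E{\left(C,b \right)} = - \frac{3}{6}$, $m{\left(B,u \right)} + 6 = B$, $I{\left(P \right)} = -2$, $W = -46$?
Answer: $37205$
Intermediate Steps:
$m{\left(B,u \right)} = -6 + B$
$E{\left(C,b \right)} = - \frac{1}{2}$ ($E{\left(C,b \right)} = \left(-3\right) \frac{1}{6} = - \frac{1}{2}$)
$o{\left(d \right)} = \frac{9 d}{2}$ ($o{\left(d \right)} = d \left(5 - \frac{1}{2}\right) = d \frac{9}{2} = \frac{9 d}{2}$)
$o{\left(W \right)} - -37412 = \frac{9}{2} \left(-46\right) - -37412 = -207 + 37412 = 37205$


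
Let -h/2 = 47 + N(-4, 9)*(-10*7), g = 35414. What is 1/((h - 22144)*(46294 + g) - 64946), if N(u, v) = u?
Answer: -1/1862843930 ≈ -5.3681e-10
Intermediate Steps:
h = -654 (h = -2*(47 - (-40)*7) = -2*(47 - 4*(-70)) = -2*(47 + 280) = -2*327 = -654)
1/((h - 22144)*(46294 + g) - 64946) = 1/((-654 - 22144)*(46294 + 35414) - 64946) = 1/(-22798*81708 - 64946) = 1/(-1862778984 - 64946) = 1/(-1862843930) = -1/1862843930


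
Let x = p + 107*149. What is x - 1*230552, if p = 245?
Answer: -214364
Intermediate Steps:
x = 16188 (x = 245 + 107*149 = 245 + 15943 = 16188)
x - 1*230552 = 16188 - 1*230552 = 16188 - 230552 = -214364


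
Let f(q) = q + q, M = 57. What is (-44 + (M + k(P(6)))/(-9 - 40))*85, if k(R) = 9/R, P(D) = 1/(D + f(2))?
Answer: -3995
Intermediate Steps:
f(q) = 2*q
P(D) = 1/(4 + D) (P(D) = 1/(D + 2*2) = 1/(D + 4) = 1/(4 + D))
(-44 + (M + k(P(6)))/(-9 - 40))*85 = (-44 + (57 + 9/(1/(4 + 6)))/(-9 - 40))*85 = (-44 + (57 + 9/(1/10))/(-49))*85 = (-44 + (57 + 9/(1/10))*(-1/49))*85 = (-44 + (57 + 9*10)*(-1/49))*85 = (-44 + (57 + 90)*(-1/49))*85 = (-44 + 147*(-1/49))*85 = (-44 - 3)*85 = -47*85 = -3995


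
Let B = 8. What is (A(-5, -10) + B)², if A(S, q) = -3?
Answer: 25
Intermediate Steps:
(A(-5, -10) + B)² = (-3 + 8)² = 5² = 25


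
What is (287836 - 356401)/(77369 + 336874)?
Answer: -22855/138081 ≈ -0.16552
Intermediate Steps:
(287836 - 356401)/(77369 + 336874) = -68565/414243 = -68565*1/414243 = -22855/138081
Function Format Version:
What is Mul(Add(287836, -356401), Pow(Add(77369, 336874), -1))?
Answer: Rational(-22855, 138081) ≈ -0.16552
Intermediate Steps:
Mul(Add(287836, -356401), Pow(Add(77369, 336874), -1)) = Mul(-68565, Pow(414243, -1)) = Mul(-68565, Rational(1, 414243)) = Rational(-22855, 138081)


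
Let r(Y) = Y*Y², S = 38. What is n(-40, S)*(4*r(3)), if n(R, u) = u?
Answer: 4104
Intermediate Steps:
r(Y) = Y³
n(-40, S)*(4*r(3)) = 38*(4*3³) = 38*(4*27) = 38*108 = 4104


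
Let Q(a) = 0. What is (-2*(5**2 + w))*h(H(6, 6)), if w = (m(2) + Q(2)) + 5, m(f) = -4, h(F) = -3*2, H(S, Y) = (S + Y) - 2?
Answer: 312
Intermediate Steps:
H(S, Y) = -2 + S + Y
h(F) = -6
w = 1 (w = (-4 + 0) + 5 = -4 + 5 = 1)
(-2*(5**2 + w))*h(H(6, 6)) = -2*(5**2 + 1)*(-6) = -2*(25 + 1)*(-6) = -2*26*(-6) = -52*(-6) = 312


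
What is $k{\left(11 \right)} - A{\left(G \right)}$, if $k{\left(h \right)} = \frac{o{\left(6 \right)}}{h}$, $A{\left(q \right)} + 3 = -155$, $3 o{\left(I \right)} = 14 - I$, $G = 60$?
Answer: $\frac{5222}{33} \approx 158.24$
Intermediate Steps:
$o{\left(I \right)} = \frac{14}{3} - \frac{I}{3}$ ($o{\left(I \right)} = \frac{14 - I}{3} = \frac{14}{3} - \frac{I}{3}$)
$A{\left(q \right)} = -158$ ($A{\left(q \right)} = -3 - 155 = -158$)
$k{\left(h \right)} = \frac{8}{3 h}$ ($k{\left(h \right)} = \frac{\frac{14}{3} - 2}{h} = \frac{8}{3 h}$)
$k{\left(11 \right)} - A{\left(G \right)} = \frac{8}{3 \cdot 11} - -158 = \frac{8}{3} \cdot \frac{1}{11} + 158 = \frac{8}{33} + 158 = \frac{5222}{33}$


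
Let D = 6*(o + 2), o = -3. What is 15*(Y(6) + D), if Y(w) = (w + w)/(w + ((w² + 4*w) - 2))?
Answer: -1395/16 ≈ -87.188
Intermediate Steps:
D = -6 (D = 6*(-3 + 2) = 6*(-1) = -6)
Y(w) = 2*w/(-2 + w² + 5*w) (Y(w) = (2*w)/(w + (-2 + w² + 4*w)) = (2*w)/(-2 + w² + 5*w) = 2*w/(-2 + w² + 5*w))
15*(Y(6) + D) = 15*(2*6/(-2 + 6² + 5*6) - 6) = 15*(2*6/(-2 + 36 + 30) - 6) = 15*(2*6/64 - 6) = 15*(2*6*(1/64) - 6) = 15*(3/16 - 6) = 15*(-93/16) = -1395/16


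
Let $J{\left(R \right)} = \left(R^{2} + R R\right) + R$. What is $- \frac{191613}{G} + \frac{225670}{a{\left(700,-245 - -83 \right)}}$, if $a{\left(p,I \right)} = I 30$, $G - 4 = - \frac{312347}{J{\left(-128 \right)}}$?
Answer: $\frac{3035462296291}{88348482} \approx 34358.0$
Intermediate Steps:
$J{\left(R \right)} = R + 2 R^{2}$ ($J{\left(R \right)} = \left(R^{2} + R^{2}\right) + R = 2 R^{2} + R = R + 2 R^{2}$)
$G = - \frac{181787}{32640}$ ($G = 4 - \frac{312347}{\left(-128\right) \left(1 + 2 \left(-128\right)\right)} = 4 - \frac{312347}{\left(-128\right) \left(1 - 256\right)} = 4 - \frac{312347}{\left(-128\right) \left(-255\right)} = 4 - \frac{312347}{32640} = - \frac{181787}{32640} \approx -5.5695$)
$a{\left(p,I \right)} = 30 I$
$- \frac{191613}{G} + \frac{225670}{a{\left(700,-245 - -83 \right)}} = - \frac{191613}{- \frac{181787}{32640}} + \frac{225670}{30 \left(-245 - -83\right)} = \left(-191613\right) \left(- \frac{32640}{181787}\right) + \frac{225670}{30 \left(-245 + 83\right)} = \frac{6254248320}{181787} + \frac{225670}{30 \left(-162\right)} = \frac{6254248320}{181787} + \frac{225670}{-4860} = \frac{6254248320}{181787} + 225670 \left(- \frac{1}{4860}\right) = \frac{6254248320}{181787} - \frac{22567}{486} = \frac{3035462296291}{88348482}$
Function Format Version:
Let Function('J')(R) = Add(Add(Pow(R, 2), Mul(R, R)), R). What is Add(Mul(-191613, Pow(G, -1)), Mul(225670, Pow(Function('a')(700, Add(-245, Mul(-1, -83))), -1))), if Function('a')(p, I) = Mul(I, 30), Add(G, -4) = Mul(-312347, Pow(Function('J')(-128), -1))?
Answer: Rational(3035462296291, 88348482) ≈ 34358.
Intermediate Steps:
Function('J')(R) = Add(R, Mul(2, Pow(R, 2))) (Function('J')(R) = Add(Add(Pow(R, 2), Pow(R, 2)), R) = Add(Mul(2, Pow(R, 2)), R) = Add(R, Mul(2, Pow(R, 2))))
G = Rational(-181787, 32640) (G = Add(4, Mul(-312347, Pow(Mul(-128, Add(1, Mul(2, -128))), -1))) = Add(4, Mul(-312347, Pow(Mul(-128, Add(1, -256)), -1))) = Add(4, Mul(-312347, Pow(Mul(-128, -255), -1))) = Add(4, Mul(-312347, Pow(32640, -1))) = Add(4, Mul(-312347, Rational(1, 32640))) = Add(4, Rational(-312347, 32640)) = Rational(-181787, 32640) ≈ -5.5695)
Function('a')(p, I) = Mul(30, I)
Add(Mul(-191613, Pow(G, -1)), Mul(225670, Pow(Function('a')(700, Add(-245, Mul(-1, -83))), -1))) = Add(Mul(-191613, Pow(Rational(-181787, 32640), -1)), Mul(225670, Pow(Mul(30, Add(-245, Mul(-1, -83))), -1))) = Add(Mul(-191613, Rational(-32640, 181787)), Mul(225670, Pow(Mul(30, Add(-245, 83)), -1))) = Add(Rational(6254248320, 181787), Mul(225670, Pow(Mul(30, -162), -1))) = Add(Rational(6254248320, 181787), Mul(225670, Pow(-4860, -1))) = Add(Rational(6254248320, 181787), Mul(225670, Rational(-1, 4860))) = Add(Rational(6254248320, 181787), Rational(-22567, 486)) = Rational(3035462296291, 88348482)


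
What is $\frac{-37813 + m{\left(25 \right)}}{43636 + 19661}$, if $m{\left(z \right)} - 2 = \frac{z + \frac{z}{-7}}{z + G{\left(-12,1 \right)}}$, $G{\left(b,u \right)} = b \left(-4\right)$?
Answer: $- \frac{19321271}{32344767} \approx -0.59735$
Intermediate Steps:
$G{\left(b,u \right)} = - 4 b$
$m{\left(z \right)} = 2 + \frac{6 z}{7 \left(48 + z\right)}$ ($m{\left(z \right)} = 2 + \frac{z + \frac{z}{-7}}{z - -48} = 2 + \frac{z + z \left(- \frac{1}{7}\right)}{z + 48} = 2 + \frac{z - \frac{z}{7}}{48 + z} = 2 + \frac{\frac{6}{7} z}{48 + z} = 2 + \frac{6 z}{7 \left(48 + z\right)}$)
$\frac{-37813 + m{\left(25 \right)}}{43636 + 19661} = \frac{-37813 + \frac{4 \left(168 + 5 \cdot 25\right)}{7 \left(48 + 25\right)}}{43636 + 19661} = \frac{-37813 + \frac{4 \left(168 + 125\right)}{7 \cdot 73}}{63297} = \left(-37813 + \frac{4}{7} \cdot \frac{1}{73} \cdot 293\right) \frac{1}{63297} = \left(-37813 + \frac{1172}{511}\right) \frac{1}{63297} = \left(- \frac{19321271}{511}\right) \frac{1}{63297} = - \frac{19321271}{32344767}$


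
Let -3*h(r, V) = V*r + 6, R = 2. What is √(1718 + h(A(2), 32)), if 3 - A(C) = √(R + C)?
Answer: 2*√3837/3 ≈ 41.296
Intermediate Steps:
A(C) = 3 - √(2 + C)
h(r, V) = -2 - V*r/3 (h(r, V) = -(V*r + 6)/3 = -(6 + V*r)/3 = -2 - V*r/3)
√(1718 + h(A(2), 32)) = √(1718 + (-2 - ⅓*32*(3 - √(2 + 2)))) = √(1718 + (-2 - ⅓*32*(3 - √4))) = √(1718 + (-2 - ⅓*32*(3 - 1*2))) = √(1718 + (-2 - ⅓*32*(3 - 2))) = √(1718 + (-2 - ⅓*32*1)) = √(1718 + (-2 - 32/3)) = √(1718 - 38/3) = √(5116/3) = 2*√3837/3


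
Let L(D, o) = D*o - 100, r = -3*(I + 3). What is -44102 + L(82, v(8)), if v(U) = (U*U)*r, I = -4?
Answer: -28458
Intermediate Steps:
r = 3 (r = -3*(-4 + 3) = -3*(-1) = 3)
v(U) = 3*U² (v(U) = (U*U)*3 = U²*3 = 3*U²)
L(D, o) = -100 + D*o
-44102 + L(82, v(8)) = -44102 + (-100 + 82*(3*8²)) = -44102 + (-100 + 82*(3*64)) = -44102 + (-100 + 82*192) = -44102 + (-100 + 15744) = -44102 + 15644 = -28458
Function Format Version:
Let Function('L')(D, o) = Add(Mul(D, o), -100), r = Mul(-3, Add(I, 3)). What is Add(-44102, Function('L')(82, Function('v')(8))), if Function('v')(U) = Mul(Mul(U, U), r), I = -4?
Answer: -28458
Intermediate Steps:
r = 3 (r = Mul(-3, Add(-4, 3)) = Mul(-3, -1) = 3)
Function('v')(U) = Mul(3, Pow(U, 2)) (Function('v')(U) = Mul(Mul(U, U), 3) = Mul(Pow(U, 2), 3) = Mul(3, Pow(U, 2)))
Function('L')(D, o) = Add(-100, Mul(D, o))
Add(-44102, Function('L')(82, Function('v')(8))) = Add(-44102, Add(-100, Mul(82, Mul(3, Pow(8, 2))))) = Add(-44102, Add(-100, Mul(82, Mul(3, 64)))) = Add(-44102, Add(-100, Mul(82, 192))) = Add(-44102, Add(-100, 15744)) = Add(-44102, 15644) = -28458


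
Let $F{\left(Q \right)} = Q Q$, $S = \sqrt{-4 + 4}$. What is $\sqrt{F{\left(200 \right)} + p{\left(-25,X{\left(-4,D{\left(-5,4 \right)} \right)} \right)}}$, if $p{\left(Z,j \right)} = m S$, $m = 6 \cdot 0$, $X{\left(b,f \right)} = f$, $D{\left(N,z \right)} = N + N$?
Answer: $200$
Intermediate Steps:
$D{\left(N,z \right)} = 2 N$
$m = 0$
$S = 0$ ($S = \sqrt{0} = 0$)
$F{\left(Q \right)} = Q^{2}$
$p{\left(Z,j \right)} = 0$ ($p{\left(Z,j \right)} = 0 \cdot 0 = 0$)
$\sqrt{F{\left(200 \right)} + p{\left(-25,X{\left(-4,D{\left(-5,4 \right)} \right)} \right)}} = \sqrt{200^{2} + 0} = \sqrt{40000 + 0} = \sqrt{40000} = 200$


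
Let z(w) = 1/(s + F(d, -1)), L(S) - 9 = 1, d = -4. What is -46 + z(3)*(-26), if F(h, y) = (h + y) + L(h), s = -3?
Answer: -59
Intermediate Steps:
L(S) = 10 (L(S) = 9 + 1 = 10)
F(h, y) = 10 + h + y (F(h, y) = (h + y) + 10 = 10 + h + y)
z(w) = ½ (z(w) = 1/(-3 + (10 - 4 - 1)) = 1/(-3 + 5) = 1/2 = ½)
-46 + z(3)*(-26) = -46 + (½)*(-26) = -46 - 13 = -59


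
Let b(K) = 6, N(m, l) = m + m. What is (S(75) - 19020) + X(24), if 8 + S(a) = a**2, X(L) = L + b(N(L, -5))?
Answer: -13373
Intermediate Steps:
N(m, l) = 2*m
X(L) = 6 + L (X(L) = L + 6 = 6 + L)
S(a) = -8 + a**2
(S(75) - 19020) + X(24) = ((-8 + 75**2) - 19020) + (6 + 24) = ((-8 + 5625) - 19020) + 30 = (5617 - 19020) + 30 = -13403 + 30 = -13373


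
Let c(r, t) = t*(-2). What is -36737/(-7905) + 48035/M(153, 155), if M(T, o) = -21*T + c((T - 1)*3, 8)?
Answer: -15358406/1501485 ≈ -10.229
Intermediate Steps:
c(r, t) = -2*t
M(T, o) = -16 - 21*T (M(T, o) = -21*T - 2*8 = -21*T - 16 = -16 - 21*T)
-36737/(-7905) + 48035/M(153, 155) = -36737/(-7905) + 48035/(-16 - 21*153) = -36737*(-1/7905) + 48035/(-16 - 3213) = 2161/465 + 48035/(-3229) = 2161/465 + 48035*(-1/3229) = 2161/465 - 48035/3229 = -15358406/1501485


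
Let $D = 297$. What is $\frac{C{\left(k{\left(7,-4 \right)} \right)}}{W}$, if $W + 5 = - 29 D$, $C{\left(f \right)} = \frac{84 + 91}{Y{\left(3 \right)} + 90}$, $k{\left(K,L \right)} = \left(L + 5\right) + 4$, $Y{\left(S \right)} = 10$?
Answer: $- \frac{7}{34472} \approx -0.00020306$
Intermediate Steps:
$k{\left(K,L \right)} = 9 + L$ ($k{\left(K,L \right)} = \left(5 + L\right) + 4 = 9 + L$)
$C{\left(f \right)} = \frac{7}{4}$ ($C{\left(f \right)} = \frac{84 + 91}{10 + 90} = \frac{175}{100} = 175 \cdot \frac{1}{100} = \frac{7}{4}$)
$W = -8618$ ($W = -5 - 8613 = -8618$)
$\frac{C{\left(k{\left(7,-4 \right)} \right)}}{W} = \frac{7}{4 \left(-8618\right)} = \frac{7}{4} \left(- \frac{1}{8618}\right) = - \frac{7}{34472}$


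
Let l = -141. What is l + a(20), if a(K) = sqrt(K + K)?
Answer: -141 + 2*sqrt(10) ≈ -134.68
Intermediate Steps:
a(K) = sqrt(2)*sqrt(K) (a(K) = sqrt(2*K) = sqrt(2)*sqrt(K))
l + a(20) = -141 + sqrt(2)*sqrt(20) = -141 + sqrt(2)*(2*sqrt(5)) = -141 + 2*sqrt(10)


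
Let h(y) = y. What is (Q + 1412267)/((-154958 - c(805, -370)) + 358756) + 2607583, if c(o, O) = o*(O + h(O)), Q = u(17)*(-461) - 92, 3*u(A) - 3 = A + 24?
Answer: 6254276396243/2398494 ≈ 2.6076e+6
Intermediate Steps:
u(A) = 9 + A/3 (u(A) = 1 + (A + 24)/3 = 1 + (24 + A)/3 = 1 + (8 + A/3) = 9 + A/3)
Q = -20560/3 (Q = (9 + (⅓)*17)*(-461) - 92 = (9 + 17/3)*(-461) - 92 = (44/3)*(-461) - 92 = -20284/3 - 92 = -20560/3 ≈ -6853.3)
c(o, O) = 2*O*o (c(o, O) = o*(O + O) = o*(2*O) = 2*O*o)
(Q + 1412267)/((-154958 - c(805, -370)) + 358756) + 2607583 = (-20560/3 + 1412267)/((-154958 - 2*(-370)*805) + 358756) + 2607583 = 4216241/(3*((-154958 - 1*(-595700)) + 358756)) + 2607583 = 4216241/(3*((-154958 + 595700) + 358756)) + 2607583 = 4216241/(3*(440742 + 358756)) + 2607583 = (4216241/3)/799498 + 2607583 = (4216241/3)*(1/799498) + 2607583 = 4216241/2398494 + 2607583 = 6254276396243/2398494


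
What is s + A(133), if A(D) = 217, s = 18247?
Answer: 18464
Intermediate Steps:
s + A(133) = 18247 + 217 = 18464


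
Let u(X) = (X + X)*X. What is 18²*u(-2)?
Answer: 2592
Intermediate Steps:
u(X) = 2*X² (u(X) = (2*X)*X = 2*X²)
18²*u(-2) = 18²*(2*(-2)²) = 324*(2*4) = 324*8 = 2592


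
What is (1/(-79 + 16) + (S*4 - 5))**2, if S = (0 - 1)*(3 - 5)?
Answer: 35344/3969 ≈ 8.9050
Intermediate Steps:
S = 2 (S = -1*(-2) = 2)
(1/(-79 + 16) + (S*4 - 5))**2 = (1/(-79 + 16) + (2*4 - 5))**2 = (1/(-63) + (8 - 5))**2 = (-1/63 + 3)**2 = (188/63)**2 = 35344/3969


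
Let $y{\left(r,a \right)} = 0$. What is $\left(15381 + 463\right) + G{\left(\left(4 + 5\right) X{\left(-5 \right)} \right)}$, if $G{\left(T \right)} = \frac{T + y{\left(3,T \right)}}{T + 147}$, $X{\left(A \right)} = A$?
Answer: $\frac{538681}{34} \approx 15844.0$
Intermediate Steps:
$G{\left(T \right)} = \frac{T}{147 + T}$ ($G{\left(T \right)} = \frac{T + 0}{T + 147} = \frac{T}{147 + T}$)
$\left(15381 + 463\right) + G{\left(\left(4 + 5\right) X{\left(-5 \right)} \right)} = \left(15381 + 463\right) + \frac{\left(4 + 5\right) \left(-5\right)}{147 + \left(4 + 5\right) \left(-5\right)} = 15844 + \frac{9 \left(-5\right)}{147 + 9 \left(-5\right)} = 15844 - \frac{45}{147 - 45} = 15844 - \frac{45}{102} = 15844 - \frac{15}{34} = \frac{538681}{34}$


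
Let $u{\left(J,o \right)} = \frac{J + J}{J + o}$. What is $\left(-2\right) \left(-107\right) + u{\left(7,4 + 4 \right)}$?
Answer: $\frac{3224}{15} \approx 214.93$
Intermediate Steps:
$u{\left(J,o \right)} = \frac{2 J}{J + o}$
$\left(-2\right) \left(-107\right) + u{\left(7,4 + 4 \right)} = \left(-2\right) \left(-107\right) + 2 \cdot 7 \frac{1}{7 + \left(4 + 4\right)} = 214 + 2 \cdot 7 \frac{1}{7 + 8} = 214 + 2 \cdot 7 \cdot \frac{1}{15} = 214 + \frac{14}{15} = \frac{3224}{15}$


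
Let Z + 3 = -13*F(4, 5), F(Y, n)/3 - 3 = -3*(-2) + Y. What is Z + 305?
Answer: -205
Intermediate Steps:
F(Y, n) = 27 + 3*Y (F(Y, n) = 9 + 3*(-3*(-2) + Y) = 9 + 3*(6 + Y) = 9 + (18 + 3*Y) = 27 + 3*Y)
Z = -510 (Z = -3 - 13*(27 + 3*4) = -3 - 13*(27 + 12) = -3 - 13*39 = -3 - 507 = -510)
Z + 305 = -510 + 305 = -205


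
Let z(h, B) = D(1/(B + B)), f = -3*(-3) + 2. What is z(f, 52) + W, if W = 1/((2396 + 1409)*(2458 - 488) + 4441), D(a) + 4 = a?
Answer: -3112620661/780030264 ≈ -3.9904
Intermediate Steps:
D(a) = -4 + a
f = 11 (f = 9 + 2 = 11)
z(h, B) = -4 + 1/(2*B) (z(h, B) = -4 + 1/(B + B) = -4 + 1/(2*B))
W = 1/7500291 (W = 1/(3805*1970 + 4441) = 1/(7495850 + 4441) = 1/7500291 ≈ 1.3333e-7)
z(f, 52) + W = (-4 + (1/2)/52) + 1/7500291 = (-4 + (1/2)*(1/52)) + 1/7500291 = (-4 + 1/104) + 1/7500291 = -415/104 + 1/7500291 = -3112620661/780030264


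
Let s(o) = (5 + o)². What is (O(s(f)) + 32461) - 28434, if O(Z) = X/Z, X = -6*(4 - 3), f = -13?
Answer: 128861/32 ≈ 4026.9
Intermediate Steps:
X = -6 (X = -6*1 = -6)
O(Z) = -6/Z
(O(s(f)) + 32461) - 28434 = (-6/(5 - 13)² + 32461) - 28434 = (-6/((-8)²) + 32461) - 28434 = (-6/64 + 32461) - 28434 = (-6*1/64 + 32461) - 28434 = (-3/32 + 32461) - 28434 = 1038749/32 - 28434 = 128861/32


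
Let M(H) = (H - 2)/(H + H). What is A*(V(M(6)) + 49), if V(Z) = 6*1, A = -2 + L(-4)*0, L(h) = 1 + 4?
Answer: -110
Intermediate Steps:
M(H) = (-2 + H)/(2*H) (M(H) = (-2 + H)/((2*H)) = (-2 + H)*(1/(2*H)) = (-2 + H)/(2*H))
L(h) = 5
A = -2 (A = -2 + 5*0 = -2 + 0 = -2)
V(Z) = 6
A*(V(M(6)) + 49) = -2*(6 + 49) = -2*55 = -110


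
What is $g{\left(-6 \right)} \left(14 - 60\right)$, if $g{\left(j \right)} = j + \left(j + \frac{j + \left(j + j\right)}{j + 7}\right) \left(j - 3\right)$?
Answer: $-9660$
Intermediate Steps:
$g{\left(j \right)} = j + \left(-3 + j\right) \left(j + \frac{3 j}{7 + j}\right)$ ($g{\left(j \right)} = j + \left(j + \frac{j + 2 j}{7 + j}\right) \left(-3 + j\right) = j + \left(j + \frac{3 j}{7 + j}\right) \left(-3 + j\right) = j + \left(-3 + j\right) \left(j + \frac{3 j}{7 + j}\right)$)
$g{\left(-6 \right)} \left(14 - 60\right) = - \frac{6 \left(-23 + \left(-6\right)^{2} + 8 \left(-6\right)\right)}{7 - 6} \left(14 - 60\right) = - \frac{6 \left(-23 + 36 - 48\right)}{1} \left(-46\right) = \left(-6\right) 1 \left(-35\right) \left(-46\right) = 210 \left(-46\right) = -9660$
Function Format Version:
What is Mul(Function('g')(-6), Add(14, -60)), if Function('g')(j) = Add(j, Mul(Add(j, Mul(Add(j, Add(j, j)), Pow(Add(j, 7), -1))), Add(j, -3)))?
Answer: -9660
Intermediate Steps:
Function('g')(j) = Add(j, Mul(Add(-3, j), Add(j, Mul(3, j, Pow(Add(7, j), -1))))) (Function('g')(j) = Add(j, Mul(Add(j, Mul(Add(j, Mul(2, j)), Pow(Add(7, j), -1))), Add(-3, j))) = Add(j, Mul(Add(j, Mul(Mul(3, j), Pow(Add(7, j), -1))), Add(-3, j))) = Add(j, Mul(Add(j, Mul(3, j, Pow(Add(7, j), -1))), Add(-3, j))) = Add(j, Mul(Add(-3, j), Add(j, Mul(3, j, Pow(Add(7, j), -1))))))
Mul(Function('g')(-6), Add(14, -60)) = Mul(Mul(-6, Pow(Add(7, -6), -1), Add(-23, Pow(-6, 2), Mul(8, -6))), Add(14, -60)) = Mul(Mul(-6, Pow(1, -1), Add(-23, 36, -48)), -46) = Mul(Mul(-6, 1, -35), -46) = Mul(210, -46) = -9660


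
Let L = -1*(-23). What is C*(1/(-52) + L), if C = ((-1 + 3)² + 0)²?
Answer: 4780/13 ≈ 367.69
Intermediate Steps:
C = 16 (C = (2² + 0)² = (4 + 0)² = 4² = 16)
L = 23
C*(1/(-52) + L) = 16*(1/(-52) + 23) = 16*(-1/52 + 23) = 16*(1195/52) = 4780/13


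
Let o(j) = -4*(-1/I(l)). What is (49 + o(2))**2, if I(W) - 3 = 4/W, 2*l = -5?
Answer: 131769/49 ≈ 2689.2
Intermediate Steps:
l = -5/2 (l = (1/2)*(-5) = -5/2 ≈ -2.5000)
I(W) = 3 + 4/W
o(j) = 20/7 (o(j) = -4*(-1/(3 + 4/(-5/2))) = -4*(-1/(3 + 4*(-2/5))) = -4*(-1/(3 - 8/5)) = -4/((-1*7/5)) = -4/(-7/5) = -4*(-5/7) = 20/7)
(49 + o(2))**2 = (49 + 20/7)**2 = (363/7)**2 = 131769/49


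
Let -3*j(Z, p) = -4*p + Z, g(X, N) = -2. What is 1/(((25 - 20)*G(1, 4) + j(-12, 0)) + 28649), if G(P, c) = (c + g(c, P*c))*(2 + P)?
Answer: 1/28683 ≈ 3.4864e-5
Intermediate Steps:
G(P, c) = (-2 + c)*(2 + P) (G(P, c) = (c - 2)*(2 + P) = (-2 + c)*(2 + P))
j(Z, p) = -Z/3 + 4*p/3 (j(Z, p) = -(-4*p + Z)/3 = -(Z - 4*p)/3 = -Z/3 + 4*p/3)
1/(((25 - 20)*G(1, 4) + j(-12, 0)) + 28649) = 1/(((25 - 20)*(-4 - 2*1 + 2*4 + 1*4) + (-⅓*(-12) + (4/3)*0)) + 28649) = 1/((5*(-4 - 2 + 8 + 4) + (4 + 0)) + 28649) = 1/((5*6 + 4) + 28649) = 1/((30 + 4) + 28649) = 1/(34 + 28649) = 1/28683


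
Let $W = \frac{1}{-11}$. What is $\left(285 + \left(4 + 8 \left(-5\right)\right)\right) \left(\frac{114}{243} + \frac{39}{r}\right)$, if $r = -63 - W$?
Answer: $- \frac{701599}{18684} \approx -37.551$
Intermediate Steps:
$W = - \frac{1}{11} \approx -0.090909$
$r = - \frac{692}{11}$ ($r = -63 - - \frac{1}{11} = -63 + \frac{1}{11} = - \frac{692}{11} \approx -62.909$)
$\left(285 + \left(4 + 8 \left(-5\right)\right)\right) \left(\frac{114}{243} + \frac{39}{r}\right) = \left(285 + \left(4 + 8 \left(-5\right)\right)\right) \left(\frac{114}{243} + \frac{39}{- \frac{692}{11}}\right) = \left(285 + \left(4 - 40\right)\right) \left(114 \cdot \frac{1}{243} + 39 \left(- \frac{11}{692}\right)\right) = \left(285 - 36\right) \left(\frac{38}{81} - \frac{429}{692}\right) = 249 \left(- \frac{8453}{56052}\right) = - \frac{701599}{18684}$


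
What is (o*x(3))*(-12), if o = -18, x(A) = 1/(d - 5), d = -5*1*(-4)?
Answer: 72/5 ≈ 14.400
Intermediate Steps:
d = 20 (d = -5*(-4) = 20)
x(A) = 1/15 (x(A) = 1/(20 - 5) = 1/15)
(o*x(3))*(-12) = -18*1/15*(-12) = -6/5*(-12) = 72/5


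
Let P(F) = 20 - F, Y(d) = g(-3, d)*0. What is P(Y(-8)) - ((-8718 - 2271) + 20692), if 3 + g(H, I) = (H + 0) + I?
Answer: -9683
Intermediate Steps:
g(H, I) = -3 + H + I (g(H, I) = -3 + ((H + 0) + I) = -3 + (H + I) = -3 + H + I)
Y(d) = 0 (Y(d) = (-3 - 3 + d)*0 = (-6 + d)*0 = 0)
P(Y(-8)) - ((-8718 - 2271) + 20692) = (20 - 1*0) - ((-8718 - 2271) + 20692) = (20 + 0) - (-10989 + 20692) = 20 - 1*9703 = 20 - 9703 = -9683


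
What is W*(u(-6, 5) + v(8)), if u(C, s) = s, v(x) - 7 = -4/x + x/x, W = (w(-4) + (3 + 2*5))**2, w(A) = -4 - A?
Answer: 4225/2 ≈ 2112.5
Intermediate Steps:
W = 169 (W = ((-4 - 1*(-4)) + (3 + 2*5))**2 = ((-4 + 4) + (3 + 10))**2 = (0 + 13)**2 = 13**2 = 169)
v(x) = 8 - 4/x (v(x) = 7 + (-4/x + x/x) = 7 + (-4/x + 1) = 7 + (1 - 4/x) = 8 - 4/x)
W*(u(-6, 5) + v(8)) = 169*(5 + (8 - 4/8)) = 169*(5 + (8 - 4*1/8)) = 169*(5 + (8 - 1/2)) = 169*(5 + 15/2) = 169*(25/2) = 4225/2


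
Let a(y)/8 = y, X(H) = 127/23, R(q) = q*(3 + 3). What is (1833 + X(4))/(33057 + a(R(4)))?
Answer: 42286/764727 ≈ 0.055296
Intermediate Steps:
R(q) = 6*q (R(q) = q*6 = 6*q)
X(H) = 127/23 (X(H) = 127*(1/23) = 127/23)
a(y) = 8*y
(1833 + X(4))/(33057 + a(R(4))) = (1833 + 127/23)/(33057 + 8*(6*4)) = 42286/(23*(33057 + 8*24)) = 42286/(23*(33057 + 192)) = (42286/23)/33249 = (42286/23)*(1/33249) = 42286/764727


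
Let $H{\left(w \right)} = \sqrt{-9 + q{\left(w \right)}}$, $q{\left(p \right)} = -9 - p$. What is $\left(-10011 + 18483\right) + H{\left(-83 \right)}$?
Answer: $8472 + \sqrt{65} \approx 8480.1$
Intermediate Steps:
$H{\left(w \right)} = \sqrt{-18 - w}$ ($H{\left(w \right)} = \sqrt{-9 - \left(9 + w\right)} = \sqrt{-18 - w}$)
$\left(-10011 + 18483\right) + H{\left(-83 \right)} = \left(-10011 + 18483\right) + \sqrt{-18 - -83} = 8472 + \sqrt{-18 + 83} = 8472 + \sqrt{65}$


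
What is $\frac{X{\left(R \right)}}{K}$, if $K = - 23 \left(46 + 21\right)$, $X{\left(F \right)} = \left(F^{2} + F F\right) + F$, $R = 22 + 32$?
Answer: $- \frac{5886}{1541} \approx -3.8196$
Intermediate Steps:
$R = 54$
$X{\left(F \right)} = F + 2 F^{2}$ ($X{\left(F \right)} = \left(F^{2} + F^{2}\right) + F = 2 F^{2} + F = F + 2 F^{2}$)
$K = -1541$ ($K = \left(-23\right) 67 = -1541$)
$\frac{X{\left(R \right)}}{K} = \frac{54 \left(1 + 2 \cdot 54\right)}{-1541} = 54 \left(1 + 108\right) \left(- \frac{1}{1541}\right) = 54 \cdot 109 \left(- \frac{1}{1541}\right) = 5886 \left(- \frac{1}{1541}\right) = - \frac{5886}{1541}$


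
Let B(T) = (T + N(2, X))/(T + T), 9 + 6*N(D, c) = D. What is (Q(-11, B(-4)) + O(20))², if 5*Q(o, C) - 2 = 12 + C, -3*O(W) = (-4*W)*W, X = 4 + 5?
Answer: 1840495801/6400 ≈ 2.8758e+5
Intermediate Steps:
X = 9
N(D, c) = -3/2 + D/6
O(W) = 4*W²/3 (O(W) = -(-4*W)*W/3 = -(-4)*W²/3 = 4*W²/3)
B(T) = (-7/6 + T)/(2*T) (B(T) = (T + (-3/2 + (⅙)*2))/(T + T) = (T + (-3/2 + ⅓))/((2*T)) = (T - 7/6)*(1/(2*T)) = (-7/6 + T)*(1/(2*T)) = (-7/6 + T)/(2*T))
Q(o, C) = 14/5 + C/5 (Q(o, C) = ⅖ + (12 + C)/5 = ⅖ + (12/5 + C/5) = 14/5 + C/5)
(Q(-11, B(-4)) + O(20))² = ((14/5 + ((1/12)*(-7 + 6*(-4))/(-4))/5) + (4/3)*20²)² = ((14/5 + ((1/12)*(-¼)*(-7 - 24))/5) + (4/3)*400)² = ((14/5 + ((1/12)*(-¼)*(-31))/5) + 1600/3)² = ((14/5 + (⅕)*(31/48)) + 1600/3)² = ((14/5 + 31/240) + 1600/3)² = (703/240 + 1600/3)² = (42901/80)² = 1840495801/6400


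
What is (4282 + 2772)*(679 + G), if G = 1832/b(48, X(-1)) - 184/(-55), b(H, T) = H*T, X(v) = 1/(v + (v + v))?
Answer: 220307001/55 ≈ 4.0056e+6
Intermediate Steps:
X(v) = 1/(3*v) (X(v) = 1/(v + 2*v) = 1/(3*v))
G = -12227/110 (G = 1832/((48*((1/3)/(-1)))) - 184/(-55) = 1832/((48*((1/3)*(-1)))) - 184*(-1/55) = 1832/((48*(-1/3))) + 184/55 = 1832/(-16) + 184/55 = 1832*(-1/16) + 184/55 = -229/2 + 184/55 = -12227/110 ≈ -111.15)
(4282 + 2772)*(679 + G) = (4282 + 2772)*(679 - 12227/110) = 7054*(62463/110) = 220307001/55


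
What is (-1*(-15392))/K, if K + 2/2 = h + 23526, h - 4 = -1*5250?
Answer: 15392/18279 ≈ 0.84206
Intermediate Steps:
h = -5246 (h = 4 - 1*5250 = 4 - 5250 = -5246)
K = 18279 (K = -1 + (-5246 + 23526) = -1 + 18280 = 18279)
(-1*(-15392))/K = -1*(-15392)/18279 = 15392*(1/18279) = 15392/18279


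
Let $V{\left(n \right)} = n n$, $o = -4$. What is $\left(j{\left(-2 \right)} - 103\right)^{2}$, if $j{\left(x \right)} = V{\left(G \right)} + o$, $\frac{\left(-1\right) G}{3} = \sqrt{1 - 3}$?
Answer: $15625$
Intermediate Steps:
$G = - 3 i \sqrt{2}$ ($G = - 3 \sqrt{1 - 3} = - 3 \sqrt{-2} = - 3 i \sqrt{2} \approx - 4.2426 i$)
$V{\left(n \right)} = n^{2}$
$j{\left(x \right)} = -22$ ($j{\left(x \right)} = \left(- 3 i \sqrt{2}\right)^{2} - 4 = -18 - 4 = -22$)
$\left(j{\left(-2 \right)} - 103\right)^{2} = \left(-22 - 103\right)^{2} = \left(-125\right)^{2} = 15625$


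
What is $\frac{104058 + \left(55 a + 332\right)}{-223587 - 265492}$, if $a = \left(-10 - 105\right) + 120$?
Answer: $- \frac{104665}{489079} \approx -0.214$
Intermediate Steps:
$a = 5$ ($a = -115 + 120 = 5$)
$\frac{104058 + \left(55 a + 332\right)}{-223587 - 265492} = \frac{104058 + \left(55 \cdot 5 + 332\right)}{-223587 - 265492} = \frac{104058 + \left(275 + 332\right)}{-489079} = \left(104058 + 607\right) \left(- \frac{1}{489079}\right) = 104665 \left(- \frac{1}{489079}\right) = - \frac{104665}{489079}$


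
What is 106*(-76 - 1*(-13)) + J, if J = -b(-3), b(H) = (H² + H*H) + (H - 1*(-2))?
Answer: -6695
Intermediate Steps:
b(H) = 2 + H + 2*H² (b(H) = (H² + H²) + (H + 2) = 2*H² + (2 + H) = 2 + H + 2*H²)
J = -17 (J = -(2 - 3 + 2*(-3)²) = -(2 - 3 + 2*9) = -(2 - 3 + 18) = -1*17 = -17)
106*(-76 - 1*(-13)) + J = 106*(-76 - 1*(-13)) - 17 = 106*(-76 + 13) - 17 = 106*(-63) - 17 = -6678 - 17 = -6695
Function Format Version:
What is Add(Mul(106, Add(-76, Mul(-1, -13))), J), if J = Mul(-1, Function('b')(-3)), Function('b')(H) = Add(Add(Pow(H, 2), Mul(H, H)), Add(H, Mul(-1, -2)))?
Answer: -6695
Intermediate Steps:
Function('b')(H) = Add(2, H, Mul(2, Pow(H, 2))) (Function('b')(H) = Add(Add(Pow(H, 2), Pow(H, 2)), Add(H, 2)) = Add(Mul(2, Pow(H, 2)), Add(2, H)) = Add(2, H, Mul(2, Pow(H, 2))))
J = -17 (J = Mul(-1, Add(2, -3, Mul(2, Pow(-3, 2)))) = Mul(-1, Add(2, -3, Mul(2, 9))) = Mul(-1, Add(2, -3, 18)) = Mul(-1, 17) = -17)
Add(Mul(106, Add(-76, Mul(-1, -13))), J) = Add(Mul(106, Add(-76, Mul(-1, -13))), -17) = Add(Mul(106, Add(-76, 13)), -17) = Add(Mul(106, -63), -17) = Add(-6678, -17) = -6695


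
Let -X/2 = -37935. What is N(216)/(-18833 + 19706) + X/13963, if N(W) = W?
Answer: 7694502/1354411 ≈ 5.6811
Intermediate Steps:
X = 75870 (X = -2*(-37935) = 75870)
N(216)/(-18833 + 19706) + X/13963 = 216/(-18833 + 19706) + 75870/13963 = 216/873 + 75870*(1/13963) = 216*(1/873) + 75870/13963 = 24/97 + 75870/13963 = 7694502/1354411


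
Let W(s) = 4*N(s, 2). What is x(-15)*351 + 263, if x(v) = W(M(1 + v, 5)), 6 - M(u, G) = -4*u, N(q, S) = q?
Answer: -69937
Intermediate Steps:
M(u, G) = 6 + 4*u (M(u, G) = 6 - (-4)*u = 6 + 4*u)
W(s) = 4*s
x(v) = 40 + 16*v (x(v) = 4*(6 + 4*(1 + v)) = 4*(6 + (4 + 4*v)) = 4*(10 + 4*v) = 40 + 16*v)
x(-15)*351 + 263 = (40 + 16*(-15))*351 + 263 = (40 - 240)*351 + 263 = -200*351 + 263 = -70200 + 263 = -69937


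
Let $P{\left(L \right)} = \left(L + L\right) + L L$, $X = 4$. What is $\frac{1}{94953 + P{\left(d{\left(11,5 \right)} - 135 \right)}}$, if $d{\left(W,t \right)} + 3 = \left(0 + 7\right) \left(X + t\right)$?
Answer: $\frac{1}{100428} \approx 9.9574 \cdot 10^{-6}$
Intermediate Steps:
$d{\left(W,t \right)} = 25 + 7 t$ ($d{\left(W,t \right)} = -3 + \left(0 + 7\right) \left(4 + t\right) = -3 + 7 \left(4 + t\right) = -3 + \left(28 + 7 t\right) = 25 + 7 t$)
$P{\left(L \right)} = L^{2} + 2 L$ ($P{\left(L \right)} = 2 L + L^{2} = L^{2} + 2 L$)
$\frac{1}{94953 + P{\left(d{\left(11,5 \right)} - 135 \right)}} = \frac{1}{94953 + \left(\left(25 + 7 \cdot 5\right) - 135\right) \left(2 + \left(\left(25 + 7 \cdot 5\right) - 135\right)\right)} = \frac{1}{94953 + \left(\left(25 + 35\right) - 135\right) \left(2 + \left(\left(25 + 35\right) - 135\right)\right)} = \frac{1}{94953 + \left(60 - 135\right) \left(2 + \left(60 - 135\right)\right)} = \frac{1}{94953 - 75 \left(2 - 75\right)} = \frac{1}{94953 - -5475} = \frac{1}{94953 + 5475} = \frac{1}{100428}$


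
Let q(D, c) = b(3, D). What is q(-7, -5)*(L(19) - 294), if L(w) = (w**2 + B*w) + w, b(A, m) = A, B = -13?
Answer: -483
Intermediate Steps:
q(D, c) = 3
L(w) = w**2 - 12*w (L(w) = (w**2 - 13*w) + w = w**2 - 12*w)
q(-7, -5)*(L(19) - 294) = 3*(19*(-12 + 19) - 294) = 3*(19*7 - 294) = 3*(133 - 294) = 3*(-161) = -483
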